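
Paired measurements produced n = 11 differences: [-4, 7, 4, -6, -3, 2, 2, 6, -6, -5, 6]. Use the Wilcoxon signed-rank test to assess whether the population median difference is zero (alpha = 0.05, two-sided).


Step 1: Drop any zero differences (none here) and take |d_i|.
|d| = [4, 7, 4, 6, 3, 2, 2, 6, 6, 5, 6]
Step 2: Midrank |d_i| (ties get averaged ranks).
ranks: |4|->4.5, |7|->11, |4|->4.5, |6|->8.5, |3|->3, |2|->1.5, |2|->1.5, |6|->8.5, |6|->8.5, |5|->6, |6|->8.5
Step 3: Attach original signs; sum ranks with positive sign and with negative sign.
W+ = 11 + 4.5 + 1.5 + 1.5 + 8.5 + 8.5 = 35.5
W- = 4.5 + 8.5 + 3 + 8.5 + 6 = 30.5
(Check: W+ + W- = 66 should equal n(n+1)/2 = 66.)
Step 4: Test statistic W = min(W+, W-) = 30.5.
Step 5: Ties in |d|, so use the tie-corrected normal approximation.
        E[W] = n(n+1)/4 = 11*12/4 = 33.
        Tie groups: |d|=2 (t=2), |d|=4 (t=2), |d|=6 (t=4); sum(t^3 - t) = 72.
        Var[W] = n(n+1)(2n+1)/24 - sum(t^3-t)/48 = 3036/24 - 72/48 = 125.
        z = (W - E[W]) / sqrt(Var[W]) = (30.5 - 33) / 11.1803 = -0.2236.
        Two-sided p = 2*Phi(z) = 0.823063.
Step 6: alpha = 0.05. fail to reject H0.

W+ = 35.5, W- = 30.5, W = min = 30.5, p = 0.823063, fail to reject H0.


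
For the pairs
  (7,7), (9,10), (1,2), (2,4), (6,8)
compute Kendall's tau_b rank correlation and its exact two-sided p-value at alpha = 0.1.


Step 1: Enumerate the 10 unordered pairs (i,j) with i<j and classify each by sign(x_j-x_i) * sign(y_j-y_i).
  (1,2):dx=+2,dy=+3->C; (1,3):dx=-6,dy=-5->C; (1,4):dx=-5,dy=-3->C; (1,5):dx=-1,dy=+1->D
  (2,3):dx=-8,dy=-8->C; (2,4):dx=-7,dy=-6->C; (2,5):dx=-3,dy=-2->C; (3,4):dx=+1,dy=+2->C
  (3,5):dx=+5,dy=+6->C; (4,5):dx=+4,dy=+4->C
Step 2: C = 9, D = 1, total pairs = 10.
Step 3: tau = (C - D)/(n(n-1)/2) = (9 - 1)/10 = 0.800000.
Step 4: Exact two-sided p-value (enumerate n! = 120 permutations of y under H0): p = 0.083333.
Step 5: alpha = 0.1. reject H0.

tau_b = 0.8000 (C=9, D=1), p = 0.083333, reject H0.


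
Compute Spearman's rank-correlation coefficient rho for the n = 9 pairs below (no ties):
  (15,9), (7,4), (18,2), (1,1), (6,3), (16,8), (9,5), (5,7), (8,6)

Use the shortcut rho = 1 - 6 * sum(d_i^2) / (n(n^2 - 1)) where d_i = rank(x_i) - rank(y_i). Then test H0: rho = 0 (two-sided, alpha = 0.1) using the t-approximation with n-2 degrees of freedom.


Step 1: Rank x and y separately (midranks; no ties here).
rank(x): 15->7, 7->4, 18->9, 1->1, 6->3, 16->8, 9->6, 5->2, 8->5
rank(y): 9->9, 4->4, 2->2, 1->1, 3->3, 8->8, 5->5, 7->7, 6->6
Step 2: d_i = R_x(i) - R_y(i); compute d_i^2.
  (7-9)^2=4, (4-4)^2=0, (9-2)^2=49, (1-1)^2=0, (3-3)^2=0, (8-8)^2=0, (6-5)^2=1, (2-7)^2=25, (5-6)^2=1
sum(d^2) = 80.
Step 3: rho = 1 - 6*80 / (9*(9^2 - 1)) = 1 - 480/720 = 0.333333.
Step 4: Under H0, t = rho * sqrt((n-2)/(1-rho^2)) = 0.9354 ~ t(7).
Step 5: Two-sided p-value from the t-distribution with 7 df = 0.380713.
Step 6: alpha = 0.1. fail to reject H0.

rho = 0.3333, p = 0.380713, fail to reject H0 at alpha = 0.1.


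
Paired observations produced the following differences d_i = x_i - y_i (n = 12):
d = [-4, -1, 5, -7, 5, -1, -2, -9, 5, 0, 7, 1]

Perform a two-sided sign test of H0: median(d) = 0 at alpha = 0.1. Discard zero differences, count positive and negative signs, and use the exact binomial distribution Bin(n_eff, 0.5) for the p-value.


Step 1: Discard zero differences. Original n = 12; n_eff = number of nonzero differences = 11.
Nonzero differences (with sign): -4, -1, +5, -7, +5, -1, -2, -9, +5, +7, +1
Step 2: Count signs: positive = 5, negative = 6.
Step 3: Under H0: P(positive) = 0.5, so the number of positives S ~ Bin(11, 0.5).
Step 4: Two-sided exact p-value = sum of Bin(11,0.5) probabilities at or below the observed probability = 1.000000.
Step 5: alpha = 0.1. fail to reject H0.

n_eff = 11, pos = 5, neg = 6, p = 1.000000, fail to reject H0.


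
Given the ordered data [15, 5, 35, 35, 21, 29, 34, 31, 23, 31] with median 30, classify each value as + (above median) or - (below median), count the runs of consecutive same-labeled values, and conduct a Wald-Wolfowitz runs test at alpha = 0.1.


Step 1: Compute median = 30; label A = above, B = below.
Labels in order: BBAABBAABA  (n_A = 5, n_B = 5)
Step 2: Count runs R = 6.
Step 3: Under H0 (random ordering), E[R] = 2*n_A*n_B/(n_A+n_B) + 1 = 2*5*5/10 + 1 = 6.0000.
        Var[R] = 2*n_A*n_B*(2*n_A*n_B - n_A - n_B) / ((n_A+n_B)^2 * (n_A+n_B-1)) = 2000/900 = 2.2222.
        SD[R] = 1.4907.
Step 4: R = E[R], so z = 0 with no continuity correction.
Step 5: Two-sided p-value via normal approximation = 2*(1 - Phi(|z|)) = 1.000000.
Step 6: alpha = 0.1. fail to reject H0.

R = 6, z = 0.0000, p = 1.000000, fail to reject H0.


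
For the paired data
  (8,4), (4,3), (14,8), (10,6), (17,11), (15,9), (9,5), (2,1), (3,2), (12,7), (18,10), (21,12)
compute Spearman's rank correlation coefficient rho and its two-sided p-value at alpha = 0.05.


Step 1: Rank x and y separately (midranks; no ties here).
rank(x): 8->4, 4->3, 14->8, 10->6, 17->10, 15->9, 9->5, 2->1, 3->2, 12->7, 18->11, 21->12
rank(y): 4->4, 3->3, 8->8, 6->6, 11->11, 9->9, 5->5, 1->1, 2->2, 7->7, 10->10, 12->12
Step 2: d_i = R_x(i) - R_y(i); compute d_i^2.
  (4-4)^2=0, (3-3)^2=0, (8-8)^2=0, (6-6)^2=0, (10-11)^2=1, (9-9)^2=0, (5-5)^2=0, (1-1)^2=0, (2-2)^2=0, (7-7)^2=0, (11-10)^2=1, (12-12)^2=0
sum(d^2) = 2.
Step 3: rho = 1 - 6*2 / (12*(12^2 - 1)) = 1 - 12/1716 = 0.993007.
Step 4: Under H0, t = rho * sqrt((n-2)/(1-rho^2)) = 26.5990 ~ t(10).
Step 5: Two-sided p-value from the t-distribution with 10 df = 0.000000.
Step 6: alpha = 0.05. reject H0.

rho = 0.9930, p = 0.000000, reject H0 at alpha = 0.05.


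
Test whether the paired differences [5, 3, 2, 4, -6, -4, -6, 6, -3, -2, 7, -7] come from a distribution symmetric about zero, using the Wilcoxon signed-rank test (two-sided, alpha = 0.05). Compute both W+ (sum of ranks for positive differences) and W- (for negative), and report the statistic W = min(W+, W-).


Step 1: Drop any zero differences (none here) and take |d_i|.
|d| = [5, 3, 2, 4, 6, 4, 6, 6, 3, 2, 7, 7]
Step 2: Midrank |d_i| (ties get averaged ranks).
ranks: |5|->7, |3|->3.5, |2|->1.5, |4|->5.5, |6|->9, |4|->5.5, |6|->9, |6|->9, |3|->3.5, |2|->1.5, |7|->11.5, |7|->11.5
Step 3: Attach original signs; sum ranks with positive sign and with negative sign.
W+ = 7 + 3.5 + 1.5 + 5.5 + 9 + 11.5 = 38
W- = 9 + 5.5 + 9 + 3.5 + 1.5 + 11.5 = 40
(Check: W+ + W- = 78 should equal n(n+1)/2 = 78.)
Step 4: Test statistic W = min(W+, W-) = 38.
Step 5: Ties in |d|, so use the tie-corrected normal approximation.
        E[W] = n(n+1)/4 = 12*13/4 = 39.
        Tie groups: |d|=2 (t=2), |d|=3 (t=2), |d|=4 (t=2), |d|=6 (t=3), |d|=7 (t=2); sum(t^3 - t) = 48.
        Var[W] = n(n+1)(2n+1)/24 - sum(t^3-t)/48 = 3900/24 - 48/48 = 161.5.
        z = (W - E[W]) / sqrt(Var[W]) = (38 - 39) / 12.7083 = -0.0787.
        Two-sided p = 2*Phi(z) = 0.937280.
Step 6: alpha = 0.05. fail to reject H0.

W+ = 38, W- = 40, W = min = 38, p = 0.937280, fail to reject H0.


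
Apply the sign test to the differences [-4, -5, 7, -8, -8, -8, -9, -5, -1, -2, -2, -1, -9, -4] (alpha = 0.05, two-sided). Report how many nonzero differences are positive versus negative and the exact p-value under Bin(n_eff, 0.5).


Step 1: Discard zero differences. Original n = 14; n_eff = number of nonzero differences = 14.
Nonzero differences (with sign): -4, -5, +7, -8, -8, -8, -9, -5, -1, -2, -2, -1, -9, -4
Step 2: Count signs: positive = 1, negative = 13.
Step 3: Under H0: P(positive) = 0.5, so the number of positives S ~ Bin(14, 0.5).
Step 4: Two-sided exact p-value = sum of Bin(14,0.5) probabilities at or below the observed probability = 0.001831.
Step 5: alpha = 0.05. reject H0.

n_eff = 14, pos = 1, neg = 13, p = 0.001831, reject H0.


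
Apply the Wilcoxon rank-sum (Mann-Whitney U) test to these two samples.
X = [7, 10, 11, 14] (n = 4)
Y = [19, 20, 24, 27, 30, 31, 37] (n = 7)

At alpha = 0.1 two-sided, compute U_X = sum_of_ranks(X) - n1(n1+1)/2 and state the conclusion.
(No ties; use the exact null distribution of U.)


Step 1: Combine and sort all 11 observations; assign midranks.
sorted (value, group): (7,X), (10,X), (11,X), (14,X), (19,Y), (20,Y), (24,Y), (27,Y), (30,Y), (31,Y), (37,Y)
ranks: 7->1, 10->2, 11->3, 14->4, 19->5, 20->6, 24->7, 27->8, 30->9, 31->10, 37->11
Step 2: Rank sum for X: R1 = 1 + 2 + 3 + 4 = 10.
Step 3: U_X = R1 - n1(n1+1)/2 = 10 - 4*5/2 = 10 - 10 = 0.
       U_Y = n1*n2 - U_X = 28 - 0 = 28.
Step 4: No ties, so the exact null distribution of U (based on enumerating the C(11,4) = 330 equally likely rank assignments) gives the two-sided p-value.
Step 5: p-value = 0.006061; compare to alpha = 0.1. reject H0.

U_X = 0, p = 0.006061, reject H0 at alpha = 0.1.


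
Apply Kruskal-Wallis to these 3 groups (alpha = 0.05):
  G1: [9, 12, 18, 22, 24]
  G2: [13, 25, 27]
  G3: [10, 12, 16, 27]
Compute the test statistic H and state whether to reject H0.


Step 1: Combine all N = 12 observations and assign midranks.
sorted (value, group, rank): (9,G1,1), (10,G3,2), (12,G1,3.5), (12,G3,3.5), (13,G2,5), (16,G3,6), (18,G1,7), (22,G1,8), (24,G1,9), (25,G2,10), (27,G2,11.5), (27,G3,11.5)
Step 2: Sum ranks within each group.
R_1 = 28.5 (n_1 = 5)
R_2 = 26.5 (n_2 = 3)
R_3 = 23 (n_3 = 4)
Step 3: H = 12/(N(N+1)) * sum(R_i^2/n_i) - 3(N+1)
     = 12/(12*13) * (28.5^2/5 + 26.5^2/3 + 23^2/4) - 3*13
     = 0.076923 * 528.783 - 39
     = 1.675641.
Step 4: Ties present; correction factor C = 1 - 12/(12^3 - 12) = 0.993007. Corrected H = 1.675641 / 0.993007 = 1.687441.
Step 5: Under H0, H ~ chi^2(2); p-value = 0.430107.
Step 6: alpha = 0.05. fail to reject H0.

H = 1.6874, df = 2, p = 0.430107, fail to reject H0.


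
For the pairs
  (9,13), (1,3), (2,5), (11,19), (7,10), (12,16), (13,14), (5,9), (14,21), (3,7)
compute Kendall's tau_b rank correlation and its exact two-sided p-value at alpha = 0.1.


Step 1: Enumerate the 45 unordered pairs (i,j) with i<j and classify each by sign(x_j-x_i) * sign(y_j-y_i).
  (1,2):dx=-8,dy=-10->C; (1,3):dx=-7,dy=-8->C; (1,4):dx=+2,dy=+6->C; (1,5):dx=-2,dy=-3->C
  (1,6):dx=+3,dy=+3->C; (1,7):dx=+4,dy=+1->C; (1,8):dx=-4,dy=-4->C; (1,9):dx=+5,dy=+8->C
  (1,10):dx=-6,dy=-6->C; (2,3):dx=+1,dy=+2->C; (2,4):dx=+10,dy=+16->C; (2,5):dx=+6,dy=+7->C
  (2,6):dx=+11,dy=+13->C; (2,7):dx=+12,dy=+11->C; (2,8):dx=+4,dy=+6->C; (2,9):dx=+13,dy=+18->C
  (2,10):dx=+2,dy=+4->C; (3,4):dx=+9,dy=+14->C; (3,5):dx=+5,dy=+5->C; (3,6):dx=+10,dy=+11->C
  (3,7):dx=+11,dy=+9->C; (3,8):dx=+3,dy=+4->C; (3,9):dx=+12,dy=+16->C; (3,10):dx=+1,dy=+2->C
  (4,5):dx=-4,dy=-9->C; (4,6):dx=+1,dy=-3->D; (4,7):dx=+2,dy=-5->D; (4,8):dx=-6,dy=-10->C
  (4,9):dx=+3,dy=+2->C; (4,10):dx=-8,dy=-12->C; (5,6):dx=+5,dy=+6->C; (5,7):dx=+6,dy=+4->C
  (5,8):dx=-2,dy=-1->C; (5,9):dx=+7,dy=+11->C; (5,10):dx=-4,dy=-3->C; (6,7):dx=+1,dy=-2->D
  (6,8):dx=-7,dy=-7->C; (6,9):dx=+2,dy=+5->C; (6,10):dx=-9,dy=-9->C; (7,8):dx=-8,dy=-5->C
  (7,9):dx=+1,dy=+7->C; (7,10):dx=-10,dy=-7->C; (8,9):dx=+9,dy=+12->C; (8,10):dx=-2,dy=-2->C
  (9,10):dx=-11,dy=-14->C
Step 2: C = 42, D = 3, total pairs = 45.
Step 3: tau = (C - D)/(n(n-1)/2) = (42 - 3)/45 = 0.866667.
Step 4: Exact two-sided p-value (enumerate n! = 3628800 permutations of y under H0): p = 0.000115.
Step 5: alpha = 0.1. reject H0.

tau_b = 0.8667 (C=42, D=3), p = 0.000115, reject H0.


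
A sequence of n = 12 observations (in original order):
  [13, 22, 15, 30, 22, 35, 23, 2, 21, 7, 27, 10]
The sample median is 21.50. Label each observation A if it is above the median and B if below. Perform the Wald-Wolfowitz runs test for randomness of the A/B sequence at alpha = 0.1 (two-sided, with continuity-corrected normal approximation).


Step 1: Compute median = 21.50; label A = above, B = below.
Labels in order: BABAAAABBBAB  (n_A = 6, n_B = 6)
Step 2: Count runs R = 7.
Step 3: Under H0 (random ordering), E[R] = 2*n_A*n_B/(n_A+n_B) + 1 = 2*6*6/12 + 1 = 7.0000.
        Var[R] = 2*n_A*n_B*(2*n_A*n_B - n_A - n_B) / ((n_A+n_B)^2 * (n_A+n_B-1)) = 4320/1584 = 2.7273.
        SD[R] = 1.6514.
Step 4: R = E[R], so z = 0 with no continuity correction.
Step 5: Two-sided p-value via normal approximation = 2*(1 - Phi(|z|)) = 1.000000.
Step 6: alpha = 0.1. fail to reject H0.

R = 7, z = 0.0000, p = 1.000000, fail to reject H0.


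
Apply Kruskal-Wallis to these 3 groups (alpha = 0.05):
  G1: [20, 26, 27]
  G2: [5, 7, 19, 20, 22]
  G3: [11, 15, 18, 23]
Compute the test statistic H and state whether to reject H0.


Step 1: Combine all N = 12 observations and assign midranks.
sorted (value, group, rank): (5,G2,1), (7,G2,2), (11,G3,3), (15,G3,4), (18,G3,5), (19,G2,6), (20,G1,7.5), (20,G2,7.5), (22,G2,9), (23,G3,10), (26,G1,11), (27,G1,12)
Step 2: Sum ranks within each group.
R_1 = 30.5 (n_1 = 3)
R_2 = 25.5 (n_2 = 5)
R_3 = 22 (n_3 = 4)
Step 3: H = 12/(N(N+1)) * sum(R_i^2/n_i) - 3(N+1)
     = 12/(12*13) * (30.5^2/3 + 25.5^2/5 + 22^2/4) - 3*13
     = 0.076923 * 561.133 - 39
     = 4.164103.
Step 4: Ties present; correction factor C = 1 - 6/(12^3 - 12) = 0.996503. Corrected H = 4.164103 / 0.996503 = 4.178713.
Step 5: Under H0, H ~ chi^2(2); p-value = 0.123767.
Step 6: alpha = 0.05. fail to reject H0.

H = 4.1787, df = 2, p = 0.123767, fail to reject H0.


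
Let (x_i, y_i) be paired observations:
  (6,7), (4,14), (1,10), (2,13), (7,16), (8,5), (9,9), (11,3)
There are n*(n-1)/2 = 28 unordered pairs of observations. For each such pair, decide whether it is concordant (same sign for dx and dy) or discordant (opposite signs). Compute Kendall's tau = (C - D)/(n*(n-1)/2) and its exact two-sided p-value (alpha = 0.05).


Step 1: Enumerate the 28 unordered pairs (i,j) with i<j and classify each by sign(x_j-x_i) * sign(y_j-y_i).
  (1,2):dx=-2,dy=+7->D; (1,3):dx=-5,dy=+3->D; (1,4):dx=-4,dy=+6->D; (1,5):dx=+1,dy=+9->C
  (1,6):dx=+2,dy=-2->D; (1,7):dx=+3,dy=+2->C; (1,8):dx=+5,dy=-4->D; (2,3):dx=-3,dy=-4->C
  (2,4):dx=-2,dy=-1->C; (2,5):dx=+3,dy=+2->C; (2,6):dx=+4,dy=-9->D; (2,7):dx=+5,dy=-5->D
  (2,8):dx=+7,dy=-11->D; (3,4):dx=+1,dy=+3->C; (3,5):dx=+6,dy=+6->C; (3,6):dx=+7,dy=-5->D
  (3,7):dx=+8,dy=-1->D; (3,8):dx=+10,dy=-7->D; (4,5):dx=+5,dy=+3->C; (4,6):dx=+6,dy=-8->D
  (4,7):dx=+7,dy=-4->D; (4,8):dx=+9,dy=-10->D; (5,6):dx=+1,dy=-11->D; (5,7):dx=+2,dy=-7->D
  (5,8):dx=+4,dy=-13->D; (6,7):dx=+1,dy=+4->C; (6,8):dx=+3,dy=-2->D; (7,8):dx=+2,dy=-6->D
Step 2: C = 9, D = 19, total pairs = 28.
Step 3: tau = (C - D)/(n(n-1)/2) = (9 - 19)/28 = -0.357143.
Step 4: Exact two-sided p-value (enumerate n! = 40320 permutations of y under H0): p = 0.275099.
Step 5: alpha = 0.05. fail to reject H0.

tau_b = -0.3571 (C=9, D=19), p = 0.275099, fail to reject H0.


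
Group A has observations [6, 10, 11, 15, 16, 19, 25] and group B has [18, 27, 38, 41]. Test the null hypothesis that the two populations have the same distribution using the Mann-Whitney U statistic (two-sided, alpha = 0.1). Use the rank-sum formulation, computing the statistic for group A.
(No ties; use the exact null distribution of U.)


Step 1: Combine and sort all 11 observations; assign midranks.
sorted (value, group): (6,X), (10,X), (11,X), (15,X), (16,X), (18,Y), (19,X), (25,X), (27,Y), (38,Y), (41,Y)
ranks: 6->1, 10->2, 11->3, 15->4, 16->5, 18->6, 19->7, 25->8, 27->9, 38->10, 41->11
Step 2: Rank sum for X: R1 = 1 + 2 + 3 + 4 + 5 + 7 + 8 = 30.
Step 3: U_X = R1 - n1(n1+1)/2 = 30 - 7*8/2 = 30 - 28 = 2.
       U_Y = n1*n2 - U_X = 28 - 2 = 26.
Step 4: No ties, so the exact null distribution of U (based on enumerating the C(11,7) = 330 equally likely rank assignments) gives the two-sided p-value.
Step 5: p-value = 0.024242; compare to alpha = 0.1. reject H0.

U_X = 2, p = 0.024242, reject H0 at alpha = 0.1.


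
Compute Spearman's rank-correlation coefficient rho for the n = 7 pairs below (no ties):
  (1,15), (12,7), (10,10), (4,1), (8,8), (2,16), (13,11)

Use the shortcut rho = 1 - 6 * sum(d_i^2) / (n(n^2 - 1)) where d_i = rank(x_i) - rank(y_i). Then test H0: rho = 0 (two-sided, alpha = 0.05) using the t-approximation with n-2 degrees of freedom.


Step 1: Rank x and y separately (midranks; no ties here).
rank(x): 1->1, 12->6, 10->5, 4->3, 8->4, 2->2, 13->7
rank(y): 15->6, 7->2, 10->4, 1->1, 8->3, 16->7, 11->5
Step 2: d_i = R_x(i) - R_y(i); compute d_i^2.
  (1-6)^2=25, (6-2)^2=16, (5-4)^2=1, (3-1)^2=4, (4-3)^2=1, (2-7)^2=25, (7-5)^2=4
sum(d^2) = 76.
Step 3: rho = 1 - 6*76 / (7*(7^2 - 1)) = 1 - 456/336 = -0.357143.
Step 4: Under H0, t = rho * sqrt((n-2)/(1-rho^2)) = -0.8550 ~ t(5).
Step 5: Two-sided p-value from the t-distribution with 5 df = 0.431611.
Step 6: alpha = 0.05. fail to reject H0.

rho = -0.3571, p = 0.431611, fail to reject H0 at alpha = 0.05.


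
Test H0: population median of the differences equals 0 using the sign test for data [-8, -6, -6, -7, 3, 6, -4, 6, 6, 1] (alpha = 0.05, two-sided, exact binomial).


Step 1: Discard zero differences. Original n = 10; n_eff = number of nonzero differences = 10.
Nonzero differences (with sign): -8, -6, -6, -7, +3, +6, -4, +6, +6, +1
Step 2: Count signs: positive = 5, negative = 5.
Step 3: Under H0: P(positive) = 0.5, so the number of positives S ~ Bin(10, 0.5).
Step 4: Two-sided exact p-value = sum of Bin(10,0.5) probabilities at or below the observed probability = 1.000000.
Step 5: alpha = 0.05. fail to reject H0.

n_eff = 10, pos = 5, neg = 5, p = 1.000000, fail to reject H0.


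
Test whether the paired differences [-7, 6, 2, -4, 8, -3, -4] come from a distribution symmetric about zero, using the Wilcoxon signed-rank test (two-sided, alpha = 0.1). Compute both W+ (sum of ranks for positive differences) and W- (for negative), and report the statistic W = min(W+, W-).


Step 1: Drop any zero differences (none here) and take |d_i|.
|d| = [7, 6, 2, 4, 8, 3, 4]
Step 2: Midrank |d_i| (ties get averaged ranks).
ranks: |7|->6, |6|->5, |2|->1, |4|->3.5, |8|->7, |3|->2, |4|->3.5
Step 3: Attach original signs; sum ranks with positive sign and with negative sign.
W+ = 5 + 1 + 7 = 13
W- = 6 + 3.5 + 2 + 3.5 = 15
(Check: W+ + W- = 28 should equal n(n+1)/2 = 28.)
Step 4: Test statistic W = min(W+, W-) = 13.
Step 5: Ties in |d|, so use the tie-corrected normal approximation.
        E[W] = n(n+1)/4 = 7*8/4 = 14.
        Tie groups: |d|=4 (t=2); sum(t^3 - t) = 6.
        Var[W] = n(n+1)(2n+1)/24 - sum(t^3-t)/48 = 840/24 - 6/48 = 34.875.
        z = (W - E[W]) / sqrt(Var[W]) = (13 - 14) / 5.9055 = -0.1693.
        Two-sided p = 2*Phi(z) = 0.865534.
Step 6: alpha = 0.1. fail to reject H0.

W+ = 13, W- = 15, W = min = 13, p = 0.865534, fail to reject H0.


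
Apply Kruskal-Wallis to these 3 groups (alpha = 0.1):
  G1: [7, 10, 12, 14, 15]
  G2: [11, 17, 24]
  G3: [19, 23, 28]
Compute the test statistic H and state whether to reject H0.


Step 1: Combine all N = 11 observations and assign midranks.
sorted (value, group, rank): (7,G1,1), (10,G1,2), (11,G2,3), (12,G1,4), (14,G1,5), (15,G1,6), (17,G2,7), (19,G3,8), (23,G3,9), (24,G2,10), (28,G3,11)
Step 2: Sum ranks within each group.
R_1 = 18 (n_1 = 5)
R_2 = 20 (n_2 = 3)
R_3 = 28 (n_3 = 3)
Step 3: H = 12/(N(N+1)) * sum(R_i^2/n_i) - 3(N+1)
     = 12/(11*12) * (18^2/5 + 20^2/3 + 28^2/3) - 3*12
     = 0.090909 * 459.467 - 36
     = 5.769697.
Step 4: No ties, so H is used without correction.
Step 5: Under H0, H ~ chi^2(2); p-value = 0.055863.
Step 6: alpha = 0.1. reject H0.

H = 5.7697, df = 2, p = 0.055863, reject H0.


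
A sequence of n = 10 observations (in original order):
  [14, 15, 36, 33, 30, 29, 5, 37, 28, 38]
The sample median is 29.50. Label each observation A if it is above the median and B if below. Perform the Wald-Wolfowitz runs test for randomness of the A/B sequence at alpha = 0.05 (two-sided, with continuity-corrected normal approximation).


Step 1: Compute median = 29.50; label A = above, B = below.
Labels in order: BBAAABBABA  (n_A = 5, n_B = 5)
Step 2: Count runs R = 6.
Step 3: Under H0 (random ordering), E[R] = 2*n_A*n_B/(n_A+n_B) + 1 = 2*5*5/10 + 1 = 6.0000.
        Var[R] = 2*n_A*n_B*(2*n_A*n_B - n_A - n_B) / ((n_A+n_B)^2 * (n_A+n_B-1)) = 2000/900 = 2.2222.
        SD[R] = 1.4907.
Step 4: R = E[R], so z = 0 with no continuity correction.
Step 5: Two-sided p-value via normal approximation = 2*(1 - Phi(|z|)) = 1.000000.
Step 6: alpha = 0.05. fail to reject H0.

R = 6, z = 0.0000, p = 1.000000, fail to reject H0.


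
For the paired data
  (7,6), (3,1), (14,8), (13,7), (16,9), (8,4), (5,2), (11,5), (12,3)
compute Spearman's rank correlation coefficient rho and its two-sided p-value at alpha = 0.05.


Step 1: Rank x and y separately (midranks; no ties here).
rank(x): 7->3, 3->1, 14->8, 13->7, 16->9, 8->4, 5->2, 11->5, 12->6
rank(y): 6->6, 1->1, 8->8, 7->7, 9->9, 4->4, 2->2, 5->5, 3->3
Step 2: d_i = R_x(i) - R_y(i); compute d_i^2.
  (3-6)^2=9, (1-1)^2=0, (8-8)^2=0, (7-7)^2=0, (9-9)^2=0, (4-4)^2=0, (2-2)^2=0, (5-5)^2=0, (6-3)^2=9
sum(d^2) = 18.
Step 3: rho = 1 - 6*18 / (9*(9^2 - 1)) = 1 - 108/720 = 0.850000.
Step 4: Under H0, t = rho * sqrt((n-2)/(1-rho^2)) = 4.2691 ~ t(7).
Step 5: Two-sided p-value from the t-distribution with 7 df = 0.003705.
Step 6: alpha = 0.05. reject H0.

rho = 0.8500, p = 0.003705, reject H0 at alpha = 0.05.


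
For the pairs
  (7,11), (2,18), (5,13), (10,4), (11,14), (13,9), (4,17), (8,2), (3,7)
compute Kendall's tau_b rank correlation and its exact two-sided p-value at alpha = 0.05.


Step 1: Enumerate the 36 unordered pairs (i,j) with i<j and classify each by sign(x_j-x_i) * sign(y_j-y_i).
  (1,2):dx=-5,dy=+7->D; (1,3):dx=-2,dy=+2->D; (1,4):dx=+3,dy=-7->D; (1,5):dx=+4,dy=+3->C
  (1,6):dx=+6,dy=-2->D; (1,7):dx=-3,dy=+6->D; (1,8):dx=+1,dy=-9->D; (1,9):dx=-4,dy=-4->C
  (2,3):dx=+3,dy=-5->D; (2,4):dx=+8,dy=-14->D; (2,5):dx=+9,dy=-4->D; (2,6):dx=+11,dy=-9->D
  (2,7):dx=+2,dy=-1->D; (2,8):dx=+6,dy=-16->D; (2,9):dx=+1,dy=-11->D; (3,4):dx=+5,dy=-9->D
  (3,5):dx=+6,dy=+1->C; (3,6):dx=+8,dy=-4->D; (3,7):dx=-1,dy=+4->D; (3,8):dx=+3,dy=-11->D
  (3,9):dx=-2,dy=-6->C; (4,5):dx=+1,dy=+10->C; (4,6):dx=+3,dy=+5->C; (4,7):dx=-6,dy=+13->D
  (4,8):dx=-2,dy=-2->C; (4,9):dx=-7,dy=+3->D; (5,6):dx=+2,dy=-5->D; (5,7):dx=-7,dy=+3->D
  (5,8):dx=-3,dy=-12->C; (5,9):dx=-8,dy=-7->C; (6,7):dx=-9,dy=+8->D; (6,8):dx=-5,dy=-7->C
  (6,9):dx=-10,dy=-2->C; (7,8):dx=+4,dy=-15->D; (7,9):dx=-1,dy=-10->C; (8,9):dx=-5,dy=+5->D
Step 2: C = 12, D = 24, total pairs = 36.
Step 3: tau = (C - D)/(n(n-1)/2) = (12 - 24)/36 = -0.333333.
Step 4: Exact two-sided p-value (enumerate n! = 362880 permutations of y under H0): p = 0.259518.
Step 5: alpha = 0.05. fail to reject H0.

tau_b = -0.3333 (C=12, D=24), p = 0.259518, fail to reject H0.


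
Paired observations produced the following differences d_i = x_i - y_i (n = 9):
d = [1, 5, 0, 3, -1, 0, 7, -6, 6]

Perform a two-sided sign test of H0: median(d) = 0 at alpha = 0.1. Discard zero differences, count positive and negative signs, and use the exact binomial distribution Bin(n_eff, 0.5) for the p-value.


Step 1: Discard zero differences. Original n = 9; n_eff = number of nonzero differences = 7.
Nonzero differences (with sign): +1, +5, +3, -1, +7, -6, +6
Step 2: Count signs: positive = 5, negative = 2.
Step 3: Under H0: P(positive) = 0.5, so the number of positives S ~ Bin(7, 0.5).
Step 4: Two-sided exact p-value = sum of Bin(7,0.5) probabilities at or below the observed probability = 0.453125.
Step 5: alpha = 0.1. fail to reject H0.

n_eff = 7, pos = 5, neg = 2, p = 0.453125, fail to reject H0.


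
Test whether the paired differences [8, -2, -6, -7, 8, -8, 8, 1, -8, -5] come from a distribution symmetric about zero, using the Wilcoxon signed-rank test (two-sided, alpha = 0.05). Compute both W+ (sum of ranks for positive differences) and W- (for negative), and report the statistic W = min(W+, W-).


Step 1: Drop any zero differences (none here) and take |d_i|.
|d| = [8, 2, 6, 7, 8, 8, 8, 1, 8, 5]
Step 2: Midrank |d_i| (ties get averaged ranks).
ranks: |8|->8, |2|->2, |6|->4, |7|->5, |8|->8, |8|->8, |8|->8, |1|->1, |8|->8, |5|->3
Step 3: Attach original signs; sum ranks with positive sign and with negative sign.
W+ = 8 + 8 + 8 + 1 = 25
W- = 2 + 4 + 5 + 8 + 8 + 3 = 30
(Check: W+ + W- = 55 should equal n(n+1)/2 = 55.)
Step 4: Test statistic W = min(W+, W-) = 25.
Step 5: Ties in |d|, so use the tie-corrected normal approximation.
        E[W] = n(n+1)/4 = 10*11/4 = 27.5.
        Tie groups: |d|=8 (t=5); sum(t^3 - t) = 120.
        Var[W] = n(n+1)(2n+1)/24 - sum(t^3-t)/48 = 2310/24 - 120/48 = 93.75.
        z = (W - E[W]) / sqrt(Var[W]) = (25 - 27.5) / 9.6825 = -0.2582.
        Two-sided p = 2*Phi(z) = 0.796253.
Step 6: alpha = 0.05. fail to reject H0.

W+ = 25, W- = 30, W = min = 25, p = 0.796253, fail to reject H0.


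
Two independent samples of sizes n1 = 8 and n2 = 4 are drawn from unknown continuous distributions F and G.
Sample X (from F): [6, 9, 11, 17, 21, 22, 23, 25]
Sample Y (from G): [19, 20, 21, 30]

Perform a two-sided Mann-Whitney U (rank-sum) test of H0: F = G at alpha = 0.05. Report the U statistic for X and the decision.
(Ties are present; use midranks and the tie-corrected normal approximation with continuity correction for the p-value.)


Step 1: Combine and sort all 12 observations; assign midranks.
sorted (value, group): (6,X), (9,X), (11,X), (17,X), (19,Y), (20,Y), (21,X), (21,Y), (22,X), (23,X), (25,X), (30,Y)
ranks: 6->1, 9->2, 11->3, 17->4, 19->5, 20->6, 21->7.5, 21->7.5, 22->9, 23->10, 25->11, 30->12
Step 2: Rank sum for X: R1 = 1 + 2 + 3 + 4 + 7.5 + 9 + 10 + 11 = 47.5.
Step 3: U_X = R1 - n1(n1+1)/2 = 47.5 - 8*9/2 = 47.5 - 36 = 11.5.
       U_Y = n1*n2 - U_X = 32 - 11.5 = 20.5.
Step 4: Ties are present, so use the tie-corrected normal approximation (with continuity correction) for the p-value.
Step 5: p-value = 0.496152; compare to alpha = 0.05. fail to reject H0.

U_X = 11.5, p = 0.496152, fail to reject H0 at alpha = 0.05.


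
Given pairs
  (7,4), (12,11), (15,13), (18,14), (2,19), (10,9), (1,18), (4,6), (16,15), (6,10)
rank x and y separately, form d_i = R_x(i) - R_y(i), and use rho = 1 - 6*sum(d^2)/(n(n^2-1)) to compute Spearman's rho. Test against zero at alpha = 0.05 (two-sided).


Step 1: Rank x and y separately (midranks; no ties here).
rank(x): 7->5, 12->7, 15->8, 18->10, 2->2, 10->6, 1->1, 4->3, 16->9, 6->4
rank(y): 4->1, 11->5, 13->6, 14->7, 19->10, 9->3, 18->9, 6->2, 15->8, 10->4
Step 2: d_i = R_x(i) - R_y(i); compute d_i^2.
  (5-1)^2=16, (7-5)^2=4, (8-6)^2=4, (10-7)^2=9, (2-10)^2=64, (6-3)^2=9, (1-9)^2=64, (3-2)^2=1, (9-8)^2=1, (4-4)^2=0
sum(d^2) = 172.
Step 3: rho = 1 - 6*172 / (10*(10^2 - 1)) = 1 - 1032/990 = -0.042424.
Step 4: Under H0, t = rho * sqrt((n-2)/(1-rho^2)) = -0.1201 ~ t(8).
Step 5: Two-sided p-value from the t-distribution with 8 df = 0.907364.
Step 6: alpha = 0.05. fail to reject H0.

rho = -0.0424, p = 0.907364, fail to reject H0 at alpha = 0.05.


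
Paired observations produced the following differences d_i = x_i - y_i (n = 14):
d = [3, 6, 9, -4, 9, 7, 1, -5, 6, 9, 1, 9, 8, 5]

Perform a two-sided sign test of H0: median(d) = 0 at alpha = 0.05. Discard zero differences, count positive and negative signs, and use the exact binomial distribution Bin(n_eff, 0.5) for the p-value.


Step 1: Discard zero differences. Original n = 14; n_eff = number of nonzero differences = 14.
Nonzero differences (with sign): +3, +6, +9, -4, +9, +7, +1, -5, +6, +9, +1, +9, +8, +5
Step 2: Count signs: positive = 12, negative = 2.
Step 3: Under H0: P(positive) = 0.5, so the number of positives S ~ Bin(14, 0.5).
Step 4: Two-sided exact p-value = sum of Bin(14,0.5) probabilities at or below the observed probability = 0.012939.
Step 5: alpha = 0.05. reject H0.

n_eff = 14, pos = 12, neg = 2, p = 0.012939, reject H0.


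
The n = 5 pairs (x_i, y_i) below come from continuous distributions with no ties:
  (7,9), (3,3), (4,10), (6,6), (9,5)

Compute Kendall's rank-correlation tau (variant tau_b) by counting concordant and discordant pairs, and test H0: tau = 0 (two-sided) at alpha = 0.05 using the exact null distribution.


Step 1: Enumerate the 10 unordered pairs (i,j) with i<j and classify each by sign(x_j-x_i) * sign(y_j-y_i).
  (1,2):dx=-4,dy=-6->C; (1,3):dx=-3,dy=+1->D; (1,4):dx=-1,dy=-3->C; (1,5):dx=+2,dy=-4->D
  (2,3):dx=+1,dy=+7->C; (2,4):dx=+3,dy=+3->C; (2,5):dx=+6,dy=+2->C; (3,4):dx=+2,dy=-4->D
  (3,5):dx=+5,dy=-5->D; (4,5):dx=+3,dy=-1->D
Step 2: C = 5, D = 5, total pairs = 10.
Step 3: tau = (C - D)/(n(n-1)/2) = (5 - 5)/10 = 0.000000.
Step 4: Exact two-sided p-value (enumerate n! = 120 permutations of y under H0): p = 1.000000.
Step 5: alpha = 0.05. fail to reject H0.

tau_b = 0.0000 (C=5, D=5), p = 1.000000, fail to reject H0.


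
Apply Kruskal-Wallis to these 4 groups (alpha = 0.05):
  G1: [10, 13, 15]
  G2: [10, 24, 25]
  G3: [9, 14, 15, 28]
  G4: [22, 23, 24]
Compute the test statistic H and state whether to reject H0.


Step 1: Combine all N = 13 observations and assign midranks.
sorted (value, group, rank): (9,G3,1), (10,G1,2.5), (10,G2,2.5), (13,G1,4), (14,G3,5), (15,G1,6.5), (15,G3,6.5), (22,G4,8), (23,G4,9), (24,G2,10.5), (24,G4,10.5), (25,G2,12), (28,G3,13)
Step 2: Sum ranks within each group.
R_1 = 13 (n_1 = 3)
R_2 = 25 (n_2 = 3)
R_3 = 25.5 (n_3 = 4)
R_4 = 27.5 (n_4 = 3)
Step 3: H = 12/(N(N+1)) * sum(R_i^2/n_i) - 3(N+1)
     = 12/(13*14) * (13^2/3 + 25^2/3 + 25.5^2/4 + 27.5^2/3) - 3*14
     = 0.065934 * 679.312 - 42
     = 2.789835.
Step 4: Ties present; correction factor C = 1 - 18/(13^3 - 13) = 0.991758. Corrected H = 2.789835 / 0.991758 = 2.813019.
Step 5: Under H0, H ~ chi^2(3); p-value = 0.421361.
Step 6: alpha = 0.05. fail to reject H0.

H = 2.8130, df = 3, p = 0.421361, fail to reject H0.


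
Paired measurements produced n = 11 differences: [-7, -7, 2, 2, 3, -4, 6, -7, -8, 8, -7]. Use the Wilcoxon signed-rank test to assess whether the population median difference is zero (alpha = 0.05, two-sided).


Step 1: Drop any zero differences (none here) and take |d_i|.
|d| = [7, 7, 2, 2, 3, 4, 6, 7, 8, 8, 7]
Step 2: Midrank |d_i| (ties get averaged ranks).
ranks: |7|->7.5, |7|->7.5, |2|->1.5, |2|->1.5, |3|->3, |4|->4, |6|->5, |7|->7.5, |8|->10.5, |8|->10.5, |7|->7.5
Step 3: Attach original signs; sum ranks with positive sign and with negative sign.
W+ = 1.5 + 1.5 + 3 + 5 + 10.5 = 21.5
W- = 7.5 + 7.5 + 4 + 7.5 + 10.5 + 7.5 = 44.5
(Check: W+ + W- = 66 should equal n(n+1)/2 = 66.)
Step 4: Test statistic W = min(W+, W-) = 21.5.
Step 5: Ties in |d|, so use the tie-corrected normal approximation.
        E[W] = n(n+1)/4 = 11*12/4 = 33.
        Tie groups: |d|=2 (t=2), |d|=7 (t=4), |d|=8 (t=2); sum(t^3 - t) = 72.
        Var[W] = n(n+1)(2n+1)/24 - sum(t^3-t)/48 = 3036/24 - 72/48 = 125.
        z = (W - E[W]) / sqrt(Var[W]) = (21.5 - 33) / 11.1803 = -1.0286.
        Two-sided p = 2*Phi(z) = 0.303672.
Step 6: alpha = 0.05. fail to reject H0.

W+ = 21.5, W- = 44.5, W = min = 21.5, p = 0.303672, fail to reject H0.


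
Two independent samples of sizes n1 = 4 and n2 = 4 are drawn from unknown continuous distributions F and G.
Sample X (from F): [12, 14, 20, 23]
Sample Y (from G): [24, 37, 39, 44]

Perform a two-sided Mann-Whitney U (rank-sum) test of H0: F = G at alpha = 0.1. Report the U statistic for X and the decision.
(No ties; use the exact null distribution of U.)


Step 1: Combine and sort all 8 observations; assign midranks.
sorted (value, group): (12,X), (14,X), (20,X), (23,X), (24,Y), (37,Y), (39,Y), (44,Y)
ranks: 12->1, 14->2, 20->3, 23->4, 24->5, 37->6, 39->7, 44->8
Step 2: Rank sum for X: R1 = 1 + 2 + 3 + 4 = 10.
Step 3: U_X = R1 - n1(n1+1)/2 = 10 - 4*5/2 = 10 - 10 = 0.
       U_Y = n1*n2 - U_X = 16 - 0 = 16.
Step 4: No ties, so the exact null distribution of U (based on enumerating the C(8,4) = 70 equally likely rank assignments) gives the two-sided p-value.
Step 5: p-value = 0.028571; compare to alpha = 0.1. reject H0.

U_X = 0, p = 0.028571, reject H0 at alpha = 0.1.


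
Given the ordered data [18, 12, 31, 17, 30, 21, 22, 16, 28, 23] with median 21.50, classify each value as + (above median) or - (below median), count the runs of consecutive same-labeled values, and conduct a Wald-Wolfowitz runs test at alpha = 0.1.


Step 1: Compute median = 21.50; label A = above, B = below.
Labels in order: BBABABABAA  (n_A = 5, n_B = 5)
Step 2: Count runs R = 8.
Step 3: Under H0 (random ordering), E[R] = 2*n_A*n_B/(n_A+n_B) + 1 = 2*5*5/10 + 1 = 6.0000.
        Var[R] = 2*n_A*n_B*(2*n_A*n_B - n_A - n_B) / ((n_A+n_B)^2 * (n_A+n_B-1)) = 2000/900 = 2.2222.
        SD[R] = 1.4907.
Step 4: Continuity-corrected z = (R - 0.5 - E[R]) / SD[R] = (8 - 0.5 - 6.0000) / 1.4907 = 1.0062.
Step 5: Two-sided p-value via normal approximation = 2*(1 - Phi(|z|)) = 0.314305.
Step 6: alpha = 0.1. fail to reject H0.

R = 8, z = 1.0062, p = 0.314305, fail to reject H0.


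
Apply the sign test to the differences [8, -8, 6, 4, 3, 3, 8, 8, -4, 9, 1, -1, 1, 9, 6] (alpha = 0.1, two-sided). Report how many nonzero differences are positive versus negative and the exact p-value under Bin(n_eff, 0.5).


Step 1: Discard zero differences. Original n = 15; n_eff = number of nonzero differences = 15.
Nonzero differences (with sign): +8, -8, +6, +4, +3, +3, +8, +8, -4, +9, +1, -1, +1, +9, +6
Step 2: Count signs: positive = 12, negative = 3.
Step 3: Under H0: P(positive) = 0.5, so the number of positives S ~ Bin(15, 0.5).
Step 4: Two-sided exact p-value = sum of Bin(15,0.5) probabilities at or below the observed probability = 0.035156.
Step 5: alpha = 0.1. reject H0.

n_eff = 15, pos = 12, neg = 3, p = 0.035156, reject H0.


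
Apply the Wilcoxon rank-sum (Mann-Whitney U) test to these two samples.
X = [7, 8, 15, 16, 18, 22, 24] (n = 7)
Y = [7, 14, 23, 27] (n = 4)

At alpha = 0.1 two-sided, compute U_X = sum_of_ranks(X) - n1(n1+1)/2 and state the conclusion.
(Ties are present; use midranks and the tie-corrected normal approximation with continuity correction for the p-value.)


Step 1: Combine and sort all 11 observations; assign midranks.
sorted (value, group): (7,X), (7,Y), (8,X), (14,Y), (15,X), (16,X), (18,X), (22,X), (23,Y), (24,X), (27,Y)
ranks: 7->1.5, 7->1.5, 8->3, 14->4, 15->5, 16->6, 18->7, 22->8, 23->9, 24->10, 27->11
Step 2: Rank sum for X: R1 = 1.5 + 3 + 5 + 6 + 7 + 8 + 10 = 40.5.
Step 3: U_X = R1 - n1(n1+1)/2 = 40.5 - 7*8/2 = 40.5 - 28 = 12.5.
       U_Y = n1*n2 - U_X = 28 - 12.5 = 15.5.
Step 4: Ties are present, so use the tie-corrected normal approximation (with continuity correction) for the p-value.
Step 5: p-value = 0.849769; compare to alpha = 0.1. fail to reject H0.

U_X = 12.5, p = 0.849769, fail to reject H0 at alpha = 0.1.


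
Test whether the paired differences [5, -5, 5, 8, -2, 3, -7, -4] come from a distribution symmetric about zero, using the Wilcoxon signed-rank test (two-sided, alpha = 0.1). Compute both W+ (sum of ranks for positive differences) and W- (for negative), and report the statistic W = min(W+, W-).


Step 1: Drop any zero differences (none here) and take |d_i|.
|d| = [5, 5, 5, 8, 2, 3, 7, 4]
Step 2: Midrank |d_i| (ties get averaged ranks).
ranks: |5|->5, |5|->5, |5|->5, |8|->8, |2|->1, |3|->2, |7|->7, |4|->3
Step 3: Attach original signs; sum ranks with positive sign and with negative sign.
W+ = 5 + 5 + 8 + 2 = 20
W- = 5 + 1 + 7 + 3 = 16
(Check: W+ + W- = 36 should equal n(n+1)/2 = 36.)
Step 4: Test statistic W = min(W+, W-) = 16.
Step 5: Ties in |d|, so use the tie-corrected normal approximation.
        E[W] = n(n+1)/4 = 8*9/4 = 18.
        Tie groups: |d|=5 (t=3); sum(t^3 - t) = 24.
        Var[W] = n(n+1)(2n+1)/24 - sum(t^3-t)/48 = 1224/24 - 24/48 = 50.5.
        z = (W - E[W]) / sqrt(Var[W]) = (16 - 18) / 7.1063 = -0.2814.
        Two-sided p = 2*Phi(z) = 0.778374.
Step 6: alpha = 0.1. fail to reject H0.

W+ = 20, W- = 16, W = min = 16, p = 0.778374, fail to reject H0.


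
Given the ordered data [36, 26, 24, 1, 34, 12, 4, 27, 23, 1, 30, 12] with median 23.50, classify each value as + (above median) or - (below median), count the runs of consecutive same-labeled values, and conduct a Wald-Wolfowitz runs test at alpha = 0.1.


Step 1: Compute median = 23.50; label A = above, B = below.
Labels in order: AAABABBABBAB  (n_A = 6, n_B = 6)
Step 2: Count runs R = 8.
Step 3: Under H0 (random ordering), E[R] = 2*n_A*n_B/(n_A+n_B) + 1 = 2*6*6/12 + 1 = 7.0000.
        Var[R] = 2*n_A*n_B*(2*n_A*n_B - n_A - n_B) / ((n_A+n_B)^2 * (n_A+n_B-1)) = 4320/1584 = 2.7273.
        SD[R] = 1.6514.
Step 4: Continuity-corrected z = (R - 0.5 - E[R]) / SD[R] = (8 - 0.5 - 7.0000) / 1.6514 = 0.3028.
Step 5: Two-sided p-value via normal approximation = 2*(1 - Phi(|z|)) = 0.762069.
Step 6: alpha = 0.1. fail to reject H0.

R = 8, z = 0.3028, p = 0.762069, fail to reject H0.


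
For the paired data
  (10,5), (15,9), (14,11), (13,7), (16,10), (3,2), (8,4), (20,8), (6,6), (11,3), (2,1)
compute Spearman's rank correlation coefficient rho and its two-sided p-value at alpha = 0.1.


Step 1: Rank x and y separately (midranks; no ties here).
rank(x): 10->5, 15->9, 14->8, 13->7, 16->10, 3->2, 8->4, 20->11, 6->3, 11->6, 2->1
rank(y): 5->5, 9->9, 11->11, 7->7, 10->10, 2->2, 4->4, 8->8, 6->6, 3->3, 1->1
Step 2: d_i = R_x(i) - R_y(i); compute d_i^2.
  (5-5)^2=0, (9-9)^2=0, (8-11)^2=9, (7-7)^2=0, (10-10)^2=0, (2-2)^2=0, (4-4)^2=0, (11-8)^2=9, (3-6)^2=9, (6-3)^2=9, (1-1)^2=0
sum(d^2) = 36.
Step 3: rho = 1 - 6*36 / (11*(11^2 - 1)) = 1 - 216/1320 = 0.836364.
Step 4: Under H0, t = rho * sqrt((n-2)/(1-rho^2)) = 4.5772 ~ t(9).
Step 5: Two-sided p-value from the t-distribution with 9 df = 0.001333.
Step 6: alpha = 0.1. reject H0.

rho = 0.8364, p = 0.001333, reject H0 at alpha = 0.1.


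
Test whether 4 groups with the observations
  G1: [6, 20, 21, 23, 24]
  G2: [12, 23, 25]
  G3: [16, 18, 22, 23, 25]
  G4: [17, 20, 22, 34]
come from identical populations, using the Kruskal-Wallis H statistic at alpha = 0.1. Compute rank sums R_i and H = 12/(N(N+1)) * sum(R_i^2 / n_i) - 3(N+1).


Step 1: Combine all N = 17 observations and assign midranks.
sorted (value, group, rank): (6,G1,1), (12,G2,2), (16,G3,3), (17,G4,4), (18,G3,5), (20,G1,6.5), (20,G4,6.5), (21,G1,8), (22,G3,9.5), (22,G4,9.5), (23,G1,12), (23,G2,12), (23,G3,12), (24,G1,14), (25,G2,15.5), (25,G3,15.5), (34,G4,17)
Step 2: Sum ranks within each group.
R_1 = 41.5 (n_1 = 5)
R_2 = 29.5 (n_2 = 3)
R_3 = 45 (n_3 = 5)
R_4 = 37 (n_4 = 4)
Step 3: H = 12/(N(N+1)) * sum(R_i^2/n_i) - 3(N+1)
     = 12/(17*18) * (41.5^2/5 + 29.5^2/3 + 45^2/5 + 37^2/4) - 3*18
     = 0.039216 * 1381.78 - 54
     = 0.187582.
Step 4: Ties present; correction factor C = 1 - 42/(17^3 - 17) = 0.991422. Corrected H = 0.187582 / 0.991422 = 0.189205.
Step 5: Under H0, H ~ chi^2(3); p-value = 0.979313.
Step 6: alpha = 0.1. fail to reject H0.

H = 0.1892, df = 3, p = 0.979313, fail to reject H0.


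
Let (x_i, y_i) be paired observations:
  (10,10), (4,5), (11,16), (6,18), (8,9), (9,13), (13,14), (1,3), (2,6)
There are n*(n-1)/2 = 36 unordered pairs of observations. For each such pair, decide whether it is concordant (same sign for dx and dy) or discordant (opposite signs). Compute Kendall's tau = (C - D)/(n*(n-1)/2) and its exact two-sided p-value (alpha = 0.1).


Step 1: Enumerate the 36 unordered pairs (i,j) with i<j and classify each by sign(x_j-x_i) * sign(y_j-y_i).
  (1,2):dx=-6,dy=-5->C; (1,3):dx=+1,dy=+6->C; (1,4):dx=-4,dy=+8->D; (1,5):dx=-2,dy=-1->C
  (1,6):dx=-1,dy=+3->D; (1,7):dx=+3,dy=+4->C; (1,8):dx=-9,dy=-7->C; (1,9):dx=-8,dy=-4->C
  (2,3):dx=+7,dy=+11->C; (2,4):dx=+2,dy=+13->C; (2,5):dx=+4,dy=+4->C; (2,6):dx=+5,dy=+8->C
  (2,7):dx=+9,dy=+9->C; (2,8):dx=-3,dy=-2->C; (2,9):dx=-2,dy=+1->D; (3,4):dx=-5,dy=+2->D
  (3,5):dx=-3,dy=-7->C; (3,6):dx=-2,dy=-3->C; (3,7):dx=+2,dy=-2->D; (3,8):dx=-10,dy=-13->C
  (3,9):dx=-9,dy=-10->C; (4,5):dx=+2,dy=-9->D; (4,6):dx=+3,dy=-5->D; (4,7):dx=+7,dy=-4->D
  (4,8):dx=-5,dy=-15->C; (4,9):dx=-4,dy=-12->C; (5,6):dx=+1,dy=+4->C; (5,7):dx=+5,dy=+5->C
  (5,8):dx=-7,dy=-6->C; (5,9):dx=-6,dy=-3->C; (6,7):dx=+4,dy=+1->C; (6,8):dx=-8,dy=-10->C
  (6,9):dx=-7,dy=-7->C; (7,8):dx=-12,dy=-11->C; (7,9):dx=-11,dy=-8->C; (8,9):dx=+1,dy=+3->C
Step 2: C = 28, D = 8, total pairs = 36.
Step 3: tau = (C - D)/(n(n-1)/2) = (28 - 8)/36 = 0.555556.
Step 4: Exact two-sided p-value (enumerate n! = 362880 permutations of y under H0): p = 0.044615.
Step 5: alpha = 0.1. reject H0.

tau_b = 0.5556 (C=28, D=8), p = 0.044615, reject H0.


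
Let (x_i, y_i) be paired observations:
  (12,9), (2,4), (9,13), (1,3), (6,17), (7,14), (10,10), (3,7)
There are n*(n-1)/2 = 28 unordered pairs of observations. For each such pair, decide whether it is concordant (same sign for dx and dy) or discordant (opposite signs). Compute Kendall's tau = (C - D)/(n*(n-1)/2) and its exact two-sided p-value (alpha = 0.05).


Step 1: Enumerate the 28 unordered pairs (i,j) with i<j and classify each by sign(x_j-x_i) * sign(y_j-y_i).
  (1,2):dx=-10,dy=-5->C; (1,3):dx=-3,dy=+4->D; (1,4):dx=-11,dy=-6->C; (1,5):dx=-6,dy=+8->D
  (1,6):dx=-5,dy=+5->D; (1,7):dx=-2,dy=+1->D; (1,8):dx=-9,dy=-2->C; (2,3):dx=+7,dy=+9->C
  (2,4):dx=-1,dy=-1->C; (2,5):dx=+4,dy=+13->C; (2,6):dx=+5,dy=+10->C; (2,7):dx=+8,dy=+6->C
  (2,8):dx=+1,dy=+3->C; (3,4):dx=-8,dy=-10->C; (3,5):dx=-3,dy=+4->D; (3,6):dx=-2,dy=+1->D
  (3,7):dx=+1,dy=-3->D; (3,8):dx=-6,dy=-6->C; (4,5):dx=+5,dy=+14->C; (4,6):dx=+6,dy=+11->C
  (4,7):dx=+9,dy=+7->C; (4,8):dx=+2,dy=+4->C; (5,6):dx=+1,dy=-3->D; (5,7):dx=+4,dy=-7->D
  (5,8):dx=-3,dy=-10->C; (6,7):dx=+3,dy=-4->D; (6,8):dx=-4,dy=-7->C; (7,8):dx=-7,dy=-3->C
Step 2: C = 18, D = 10, total pairs = 28.
Step 3: tau = (C - D)/(n(n-1)/2) = (18 - 10)/28 = 0.285714.
Step 4: Exact two-sided p-value (enumerate n! = 40320 permutations of y under H0): p = 0.398760.
Step 5: alpha = 0.05. fail to reject H0.

tau_b = 0.2857 (C=18, D=10), p = 0.398760, fail to reject H0.
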